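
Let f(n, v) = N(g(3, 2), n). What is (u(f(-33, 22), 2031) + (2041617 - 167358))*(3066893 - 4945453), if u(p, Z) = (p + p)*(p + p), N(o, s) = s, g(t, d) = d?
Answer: -3529090994400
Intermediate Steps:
f(n, v) = n
u(p, Z) = 4*p² (u(p, Z) = (2*p)*(2*p) = 4*p²)
(u(f(-33, 22), 2031) + (2041617 - 167358))*(3066893 - 4945453) = (4*(-33)² + (2041617 - 167358))*(3066893 - 4945453) = (4*1089 + 1874259)*(-1878560) = (4356 + 1874259)*(-1878560) = 1878615*(-1878560) = -3529090994400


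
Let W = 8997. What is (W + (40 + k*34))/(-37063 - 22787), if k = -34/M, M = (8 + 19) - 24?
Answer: -5191/35910 ≈ -0.14456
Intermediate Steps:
M = 3 (M = 27 - 24 = 3)
k = -34/3 ≈ -11.333
(W + (40 + k*34))/(-37063 - 22787) = (8997 + (40 - 34/3*34))/(-37063 - 22787) = (8997 + (40 - 1156/3))/(-59850) = (8997 - 1036/3)*(-1/59850) = (25955/3)*(-1/59850) = -5191/35910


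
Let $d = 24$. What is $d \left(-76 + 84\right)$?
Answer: $192$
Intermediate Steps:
$d \left(-76 + 84\right) = 24 \left(-76 + 84\right) = 24 \cdot 8 = 192$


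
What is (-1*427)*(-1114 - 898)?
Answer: 859124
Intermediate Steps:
(-1*427)*(-1114 - 898) = -427*(-2012) = 859124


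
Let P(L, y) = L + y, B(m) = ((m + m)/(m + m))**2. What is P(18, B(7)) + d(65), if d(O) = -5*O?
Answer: -306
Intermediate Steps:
B(m) = 1 (B(m) = ((2*m)/((2*m)))**2 = ((2*m)*(1/(2*m)))**2 = 1**2 = 1)
P(18, B(7)) + d(65) = (18 + 1) - 5*65 = 19 - 325 = -306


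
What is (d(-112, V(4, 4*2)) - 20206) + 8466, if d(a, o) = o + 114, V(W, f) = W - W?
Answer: -11626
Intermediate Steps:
V(W, f) = 0
d(a, o) = 114 + o
(d(-112, V(4, 4*2)) - 20206) + 8466 = ((114 + 0) - 20206) + 8466 = (114 - 20206) + 8466 = -20092 + 8466 = -11626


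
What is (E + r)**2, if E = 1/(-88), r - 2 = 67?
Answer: 36857041/7744 ≈ 4759.4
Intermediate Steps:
r = 69 (r = 2 + 67 = 69)
E = -1/88 ≈ -0.011364
(E + r)**2 = (-1/88 + 69)**2 = (6071/88)**2 = 36857041/7744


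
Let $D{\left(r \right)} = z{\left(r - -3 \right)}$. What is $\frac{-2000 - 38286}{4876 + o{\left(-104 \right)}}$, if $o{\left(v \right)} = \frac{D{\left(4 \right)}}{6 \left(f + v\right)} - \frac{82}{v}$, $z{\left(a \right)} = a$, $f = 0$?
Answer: $- \frac{25138464}{3043109} \approx -8.2608$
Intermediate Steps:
$D{\left(r \right)} = 3 + r$ ($D{\left(r \right)} = r - -3 = r + 3 = 3 + r$)
$o{\left(v \right)} = - \frac{485}{6 v}$ ($o{\left(v \right)} = \frac{3 + 4}{6 \left(0 + v\right)} - \frac{82}{v} = \frac{7}{6 v} - \frac{82}{v} = - \frac{485}{6 v}$)
$\frac{-2000 - 38286}{4876 + o{\left(-104 \right)}} = \frac{-2000 - 38286}{4876 - \frac{485}{6 \left(-104\right)}} = - \frac{40286}{4876 - - \frac{485}{624}} = - \frac{40286}{4876 + \frac{485}{624}} = - \frac{40286}{\frac{3043109}{624}} = \left(-40286\right) \frac{624}{3043109} = - \frac{25138464}{3043109}$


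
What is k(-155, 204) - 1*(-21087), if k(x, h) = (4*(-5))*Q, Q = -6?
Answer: 21207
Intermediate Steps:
k(x, h) = 120 (k(x, h) = (4*(-5))*(-6) = -20*(-6) = 120)
k(-155, 204) - 1*(-21087) = 120 - 1*(-21087) = 120 + 21087 = 21207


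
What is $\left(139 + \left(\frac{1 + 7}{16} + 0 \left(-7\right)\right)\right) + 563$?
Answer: $\frac{1405}{2} \approx 702.5$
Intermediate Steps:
$\left(139 + \left(\frac{1 + 7}{16} + 0 \left(-7\right)\right)\right) + 563 = \left(139 + \left(8 \cdot \frac{1}{16} + 0\right)\right) + 563 = \left(139 + \left(\frac{1}{2} + 0\right)\right) + 563 = \left(139 + \frac{1}{2}\right) + 563 = \frac{279}{2} + 563 = \frac{1405}{2}$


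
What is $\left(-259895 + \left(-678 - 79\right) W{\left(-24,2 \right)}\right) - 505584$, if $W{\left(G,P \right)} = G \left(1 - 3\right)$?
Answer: $-801815$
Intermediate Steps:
$W{\left(G,P \right)} = - 2 G$ ($W{\left(G,P \right)} = G \left(-2\right) = - 2 G$)
$\left(-259895 + \left(-678 - 79\right) W{\left(-24,2 \right)}\right) - 505584 = \left(-259895 + \left(-678 - 79\right) \left(\left(-2\right) \left(-24\right)\right)\right) - 505584 = \left(-259895 - 36336\right) - 505584 = -296231 - 505584 = -801815$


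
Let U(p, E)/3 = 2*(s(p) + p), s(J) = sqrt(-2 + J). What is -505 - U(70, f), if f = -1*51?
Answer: -925 - 12*sqrt(17) ≈ -974.48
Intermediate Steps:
f = -51
U(p, E) = 6*p + 6*sqrt(-2 + p) (U(p, E) = 3*(2*(sqrt(-2 + p) + p)) = 3*(2*(p + sqrt(-2 + p))) = 3*(2*p + 2*sqrt(-2 + p)) = 6*p + 6*sqrt(-2 + p))
-505 - U(70, f) = -505 - (6*70 + 6*sqrt(-2 + 70)) = -505 - (420 + 6*sqrt(68)) = -505 - (420 + 6*(2*sqrt(17))) = -505 - (420 + 12*sqrt(17)) = -505 + (-420 - 12*sqrt(17)) = -925 - 12*sqrt(17)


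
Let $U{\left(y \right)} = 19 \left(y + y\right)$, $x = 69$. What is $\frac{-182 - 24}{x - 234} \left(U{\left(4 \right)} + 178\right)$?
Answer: $412$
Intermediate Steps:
$U{\left(y \right)} = 38 y$ ($U{\left(y \right)} = 19 \cdot 2 y = 38 y$)
$\frac{-182 - 24}{x - 234} \left(U{\left(4 \right)} + 178\right) = \frac{-182 - 24}{69 - 234} \left(38 \cdot 4 + 178\right) = - \frac{206}{-165} \left(152 + 178\right) = \left(-206\right) \left(- \frac{1}{165}\right) 330 = \frac{206}{165} \cdot 330 = 412$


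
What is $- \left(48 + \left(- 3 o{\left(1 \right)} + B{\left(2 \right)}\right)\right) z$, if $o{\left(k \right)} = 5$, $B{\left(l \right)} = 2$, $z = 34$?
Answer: $-1190$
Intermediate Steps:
$- \left(48 + \left(- 3 o{\left(1 \right)} + B{\left(2 \right)}\right)\right) z = - \left(48 + \left(\left(-3\right) 5 + 2\right)\right) 34 = - \left(48 + \left(-15 + 2\right)\right) 34 = - \left(48 - 13\right) 34 = - 35 \cdot 34 = \left(-1\right) 1190 = -1190$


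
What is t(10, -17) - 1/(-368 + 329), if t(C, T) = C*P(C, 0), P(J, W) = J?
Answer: 3901/39 ≈ 100.03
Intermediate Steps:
t(C, T) = C² (t(C, T) = C*C = C²)
t(10, -17) - 1/(-368 + 329) = 10² - 1/(-368 + 329) = 100 - 1/(-39) = 100 - 1*(-1/39) = 100 + 1/39 = 3901/39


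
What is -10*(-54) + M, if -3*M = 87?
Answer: 511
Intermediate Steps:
M = -29 (M = -⅓*87 = -29)
-10*(-54) + M = -10*(-54) - 29 = 540 - 29 = 511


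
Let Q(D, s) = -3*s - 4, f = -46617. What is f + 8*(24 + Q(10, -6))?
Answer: -46313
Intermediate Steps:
Q(D, s) = -4 - 3*s
f + 8*(24 + Q(10, -6)) = -46617 + 8*(24 + (-4 - 3*(-6))) = -46617 + 8*(24 + (-4 + 18)) = -46617 + 8*(24 + 14) = -46617 + 8*38 = -46617 + 304 = -46313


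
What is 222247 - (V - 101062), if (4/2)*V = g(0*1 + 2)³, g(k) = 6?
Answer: 323201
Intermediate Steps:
V = 108 (V = (½)*6³ = (½)*216 = 108)
222247 - (V - 101062) = 222247 - (108 - 101062) = 222247 - 1*(-100954) = 222247 + 100954 = 323201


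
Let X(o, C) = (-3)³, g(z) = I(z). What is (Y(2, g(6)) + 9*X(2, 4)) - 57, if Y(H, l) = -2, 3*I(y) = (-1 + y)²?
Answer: -302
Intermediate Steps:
I(y) = (-1 + y)²/3
g(z) = (-1 + z)²/3
X(o, C) = -27
(Y(2, g(6)) + 9*X(2, 4)) - 57 = (-2 + 9*(-27)) - 57 = (-2 - 243) - 57 = -245 - 57 = -302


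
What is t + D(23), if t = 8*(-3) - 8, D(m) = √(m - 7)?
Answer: -28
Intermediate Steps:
D(m) = √(-7 + m)
t = -32 (t = -24 - 8 = -32)
t + D(23) = -32 + √(-7 + 23) = -32 + √16 = -32 + 4 = -28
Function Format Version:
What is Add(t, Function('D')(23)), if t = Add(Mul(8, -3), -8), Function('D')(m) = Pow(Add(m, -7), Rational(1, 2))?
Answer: -28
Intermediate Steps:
Function('D')(m) = Pow(Add(-7, m), Rational(1, 2))
t = -32 (t = Add(-24, -8) = -32)
Add(t, Function('D')(23)) = Add(-32, Pow(Add(-7, 23), Rational(1, 2))) = Add(-32, Pow(16, Rational(1, 2))) = Add(-32, 4) = -28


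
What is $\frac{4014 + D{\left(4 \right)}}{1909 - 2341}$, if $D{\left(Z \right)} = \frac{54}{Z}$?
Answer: $- \frac{895}{96} \approx -9.3229$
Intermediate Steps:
$\frac{4014 + D{\left(4 \right)}}{1909 - 2341} = \frac{4014 + \frac{54}{4}}{1909 - 2341} = \frac{4014 + 54 \cdot \frac{1}{4}}{-432} = \left(4014 + \frac{27}{2}\right) \left(- \frac{1}{432}\right) = \frac{8055}{2} \left(- \frac{1}{432}\right) = - \frac{895}{96}$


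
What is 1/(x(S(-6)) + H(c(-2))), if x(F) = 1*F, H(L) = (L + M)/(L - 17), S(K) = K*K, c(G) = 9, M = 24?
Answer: 8/255 ≈ 0.031373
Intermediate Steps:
S(K) = K²
H(L) = (24 + L)/(-17 + L) (H(L) = (L + 24)/(L - 17) = (24 + L)/(-17 + L))
x(F) = F
1/(x(S(-6)) + H(c(-2))) = 1/((-6)² + (24 + 9)/(-17 + 9)) = 1/(36 + 33/(-8)) = 1/(36 - ⅛*33) = 1/(36 - 33/8) = 1/(255/8) = 8/255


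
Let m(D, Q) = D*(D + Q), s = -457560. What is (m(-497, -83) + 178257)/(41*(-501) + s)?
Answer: -466517/478101 ≈ -0.97577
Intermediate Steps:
(m(-497, -83) + 178257)/(41*(-501) + s) = (-497*(-497 - 83) + 178257)/(41*(-501) - 457560) = (-497*(-580) + 178257)/(-20541 - 457560) = (288260 + 178257)/(-478101) = 466517*(-1/478101) = -466517/478101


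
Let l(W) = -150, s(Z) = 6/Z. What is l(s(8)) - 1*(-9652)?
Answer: 9502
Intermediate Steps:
l(s(8)) - 1*(-9652) = -150 - 1*(-9652) = -150 + 9652 = 9502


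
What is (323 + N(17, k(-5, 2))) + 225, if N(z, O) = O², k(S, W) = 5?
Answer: 573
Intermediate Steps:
(323 + N(17, k(-5, 2))) + 225 = (323 + 5²) + 225 = (323 + 25) + 225 = 348 + 225 = 573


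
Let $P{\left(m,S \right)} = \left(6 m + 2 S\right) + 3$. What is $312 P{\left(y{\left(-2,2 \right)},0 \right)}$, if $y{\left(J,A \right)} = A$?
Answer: $4680$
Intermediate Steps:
$P{\left(m,S \right)} = 3 + 2 S + 6 m$ ($P{\left(m,S \right)} = \left(2 S + 6 m\right) + 3 = 3 + 2 S + 6 m$)
$312 P{\left(y{\left(-2,2 \right)},0 \right)} = 312 \left(3 + 2 \cdot 0 + 6 \cdot 2\right) = 312 \left(3 + 0 + 12\right) = 312 \cdot 15 = 4680$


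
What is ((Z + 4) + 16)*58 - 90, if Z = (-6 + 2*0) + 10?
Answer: 1302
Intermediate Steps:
Z = 4 (Z = (-6 + 0) + 10 = -6 + 10 = 4)
((Z + 4) + 16)*58 - 90 = ((4 + 4) + 16)*58 - 90 = (8 + 16)*58 - 90 = 24*58 - 90 = 1392 - 90 = 1302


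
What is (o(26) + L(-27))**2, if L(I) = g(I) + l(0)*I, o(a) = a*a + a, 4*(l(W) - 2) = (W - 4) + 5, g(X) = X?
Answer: 6036849/16 ≈ 3.7730e+5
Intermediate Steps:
l(W) = 9/4 + W/4 (l(W) = 2 + ((W - 4) + 5)/4 = 2 + ((-4 + W) + 5)/4 = 2 + (1 + W)/4 = 2 + (1/4 + W/4) = 9/4 + W/4)
o(a) = a + a**2 (o(a) = a**2 + a = a + a**2)
L(I) = 13*I/4 (L(I) = I + (9/4 + (1/4)*0)*I = I + (9/4 + 0)*I = I + 9*I/4 = 13*I/4)
(o(26) + L(-27))**2 = (26*(1 + 26) + (13/4)*(-27))**2 = (26*27 - 351/4)**2 = (702 - 351/4)**2 = (2457/4)**2 = 6036849/16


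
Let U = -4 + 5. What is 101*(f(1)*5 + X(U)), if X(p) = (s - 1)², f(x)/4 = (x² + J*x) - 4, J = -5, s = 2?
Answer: -16059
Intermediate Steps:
U = 1
f(x) = -16 - 20*x + 4*x² (f(x) = 4*((x² - 5*x) - 4) = 4*(-4 + x² - 5*x) = -16 - 20*x + 4*x²)
X(p) = 1 (X(p) = (2 - 1)² = 1² = 1)
101*(f(1)*5 + X(U)) = 101*((-16 - 20*1 + 4*1²)*5 + 1) = 101*((-16 - 20 + 4*1)*5 + 1) = 101*((-16 - 20 + 4)*5 + 1) = 101*(-32*5 + 1) = 101*(-160 + 1) = 101*(-159) = -16059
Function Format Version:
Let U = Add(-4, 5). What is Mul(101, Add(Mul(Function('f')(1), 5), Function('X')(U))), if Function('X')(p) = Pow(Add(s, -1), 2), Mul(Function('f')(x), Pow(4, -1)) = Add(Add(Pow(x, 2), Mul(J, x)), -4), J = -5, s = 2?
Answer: -16059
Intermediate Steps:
U = 1
Function('f')(x) = Add(-16, Mul(-20, x), Mul(4, Pow(x, 2))) (Function('f')(x) = Mul(4, Add(Add(Pow(x, 2), Mul(-5, x)), -4)) = Mul(4, Add(-4, Pow(x, 2), Mul(-5, x))) = Add(-16, Mul(-20, x), Mul(4, Pow(x, 2))))
Function('X')(p) = 1 (Function('X')(p) = Pow(Add(2, -1), 2) = Pow(1, 2) = 1)
Mul(101, Add(Mul(Function('f')(1), 5), Function('X')(U))) = Mul(101, Add(Mul(Add(-16, Mul(-20, 1), Mul(4, Pow(1, 2))), 5), 1)) = Mul(101, Add(Mul(Add(-16, -20, Mul(4, 1)), 5), 1)) = Mul(101, Add(Mul(Add(-16, -20, 4), 5), 1)) = Mul(101, Add(Mul(-32, 5), 1)) = Mul(101, Add(-160, 1)) = Mul(101, -159) = -16059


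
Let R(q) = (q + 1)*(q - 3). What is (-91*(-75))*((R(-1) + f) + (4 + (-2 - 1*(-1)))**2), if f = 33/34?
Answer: 2313675/34 ≈ 68049.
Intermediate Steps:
f = 33/34 (f = 33*(1/34) = 33/34 ≈ 0.97059)
R(q) = (1 + q)*(-3 + q)
(-91*(-75))*((R(-1) + f) + (4 + (-2 - 1*(-1)))**2) = (-91*(-75))*(((-3 + (-1)**2 - 2*(-1)) + 33/34) + (4 + (-2 - 1*(-1)))**2) = 6825*(((-3 + 1 + 2) + 33/34) + (4 + (-2 + 1))**2) = 6825*((0 + 33/34) + (4 - 1)**2) = 6825*(33/34 + 3**2) = 6825*(33/34 + 9) = 6825*(339/34) = 2313675/34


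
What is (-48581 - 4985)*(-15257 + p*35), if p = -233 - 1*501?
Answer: 2193367002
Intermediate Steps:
p = -734 (p = -233 - 501 = -734)
(-48581 - 4985)*(-15257 + p*35) = (-48581 - 4985)*(-15257 - 734*35) = -53566*(-15257 - 25690) = -53566*(-40947) = 2193367002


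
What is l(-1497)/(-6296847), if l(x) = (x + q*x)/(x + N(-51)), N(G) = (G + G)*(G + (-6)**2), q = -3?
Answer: -998/69265317 ≈ -1.4408e-5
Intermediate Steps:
N(G) = 2*G*(36 + G) (N(G) = (2*G)*(G + 36) = (2*G)*(36 + G) = 2*G*(36 + G))
l(x) = -2*x/(1530 + x) (l(x) = (x - 3*x)/(x + 2*(-51)*(36 - 51)) = (-2*x)/(x + 2*(-51)*(-15)) = (-2*x)/(x + 1530) = (-2*x)/(1530 + x) = -2*x/(1530 + x))
l(-1497)/(-6296847) = -2*(-1497)/(1530 - 1497)/(-6296847) = -2*(-1497)/33*(-1/6296847) = -2*(-1497)*1/33*(-1/6296847) = (998/11)*(-1/6296847) = -998/69265317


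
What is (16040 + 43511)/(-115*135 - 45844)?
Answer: -59551/61369 ≈ -0.97038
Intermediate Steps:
(16040 + 43511)/(-115*135 - 45844) = 59551/(-15525 - 45844) = 59551/(-61369) = 59551*(-1/61369) = -59551/61369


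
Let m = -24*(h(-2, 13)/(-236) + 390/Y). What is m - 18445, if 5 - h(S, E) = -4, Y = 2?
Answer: -1364321/59 ≈ -23124.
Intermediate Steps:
h(S, E) = 9 (h(S, E) = 5 - 1*(-4) = 5 + 4 = 9)
m = -276066/59 (m = -24*(9/(-236) + 390/2) = -24*(9*(-1/236) + 390*(1/2)) = -24*(-9/236 + 195) = -24*46011/236 = -276066/59 ≈ -4679.1)
m - 18445 = -276066/59 - 18445 = -1364321/59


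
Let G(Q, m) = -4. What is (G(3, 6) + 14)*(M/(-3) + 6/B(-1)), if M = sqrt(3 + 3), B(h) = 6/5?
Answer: 50 - 10*sqrt(6)/3 ≈ 41.835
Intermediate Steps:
B(h) = 6/5 (B(h) = 6*(1/5) = 6/5)
M = sqrt(6) ≈ 2.4495
(G(3, 6) + 14)*(M/(-3) + 6/B(-1)) = (-4 + 14)*(sqrt(6)/(-3) + 6/(6/5)) = 10*(sqrt(6)*(-1/3) + 6*(5/6)) = 10*(-sqrt(6)/3 + 5) = 10*(5 - sqrt(6)/3) = 50 - 10*sqrt(6)/3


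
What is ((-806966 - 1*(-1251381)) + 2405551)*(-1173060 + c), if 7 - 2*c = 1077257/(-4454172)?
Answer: -14891057752729219957/4454172 ≈ -3.3432e+12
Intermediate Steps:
c = 32256461/8908344 (c = 7/2 - 1077257/(2*(-4454172)) = 7/2 - 1077257*(-1)/(2*4454172) = 7/2 - ½*(-1077257/4454172) = 7/2 + 1077257/8908344 = 32256461/8908344 ≈ 3.6209)
((-806966 - 1*(-1251381)) + 2405551)*(-1173060 + c) = ((-806966 - 1*(-1251381)) + 2405551)*(-1173060 + 32256461/8908344) = ((-806966 + 1251381) + 2405551)*(-10449989756179/8908344) = (444415 + 2405551)*(-10449989756179/8908344) = 2849966*(-10449989756179/8908344) = -14891057752729219957/4454172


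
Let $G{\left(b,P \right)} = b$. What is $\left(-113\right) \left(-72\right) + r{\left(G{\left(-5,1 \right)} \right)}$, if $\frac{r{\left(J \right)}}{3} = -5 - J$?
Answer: $8136$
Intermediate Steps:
$r{\left(J \right)} = -15 - 3 J$ ($r{\left(J \right)} = 3 \left(-5 - J\right) = -15 - 3 J$)
$\left(-113\right) \left(-72\right) + r{\left(G{\left(-5,1 \right)} \right)} = \left(-113\right) \left(-72\right) - 0 = 8136 + \left(-15 + 15\right) = 8136 + 0 = 8136$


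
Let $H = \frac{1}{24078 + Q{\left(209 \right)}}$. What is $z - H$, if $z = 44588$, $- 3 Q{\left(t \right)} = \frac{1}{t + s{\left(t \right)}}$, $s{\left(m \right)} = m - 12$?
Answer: $\frac{1307632408546}{29327003} \approx 44588.0$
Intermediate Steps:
$s{\left(m \right)} = -12 + m$
$Q{\left(t \right)} = - \frac{1}{3 \left(-12 + 2 t\right)}$ ($Q{\left(t \right)} = - \frac{1}{3 \left(t + \left(-12 + t\right)\right)} = - \frac{1}{3 \left(-12 + 2 t\right)}$)
$H = \frac{1218}{29327003}$ ($H = \frac{1}{24078 - \frac{1}{-36 + 6 \cdot 209}} = \frac{1}{24078 - \frac{1}{-36 + 1254}} = \frac{1}{24078 - \frac{1}{1218}} = \frac{1}{\frac{29327003}{1218}} = \frac{1218}{29327003} \approx 4.1532 \cdot 10^{-5}$)
$z - H = 44588 - \frac{1218}{29327003} = \frac{1307632408546}{29327003}$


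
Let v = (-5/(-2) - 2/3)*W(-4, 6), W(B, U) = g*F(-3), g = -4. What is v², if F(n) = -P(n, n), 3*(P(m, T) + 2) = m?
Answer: 484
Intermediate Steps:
P(m, T) = -2 + m/3
F(n) = 2 - n/3 (F(n) = -(-2 + n/3) = 2 - n/3)
W(B, U) = -12 (W(B, U) = -4*(2 - ⅓*(-3)) = -4*(2 + 1) = -4*3 = -12)
v = -22 (v = (-5/(-2) - 2/3)*(-12) = (-5*(-½) - 2*⅓)*(-12) = (5/2 - ⅔)*(-12) = (11/6)*(-12) = -22)
v² = (-22)² = 484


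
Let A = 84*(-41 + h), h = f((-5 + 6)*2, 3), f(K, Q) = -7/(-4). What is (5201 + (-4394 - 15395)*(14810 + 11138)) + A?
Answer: -513483068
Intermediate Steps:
f(K, Q) = 7/4 (f(K, Q) = -7*(-¼) = 7/4)
h = 7/4 ≈ 1.7500
A = -3297 (A = 84*(-41 + 7/4) = 84*(-157/4) = -3297)
(5201 + (-4394 - 15395)*(14810 + 11138)) + A = (5201 + (-4394 - 15395)*(14810 + 11138)) - 3297 = (5201 - 19789*25948) - 3297 = (5201 - 513484972) - 3297 = -513479771 - 3297 = -513483068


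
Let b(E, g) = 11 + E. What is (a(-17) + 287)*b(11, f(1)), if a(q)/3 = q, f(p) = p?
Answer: 5192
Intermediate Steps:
a(q) = 3*q
(a(-17) + 287)*b(11, f(1)) = (3*(-17) + 287)*(11 + 11) = (-51 + 287)*22 = 236*22 = 5192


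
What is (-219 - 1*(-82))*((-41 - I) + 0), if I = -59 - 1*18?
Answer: -4932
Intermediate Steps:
I = -77 (I = -59 - 18 = -77)
(-219 - 1*(-82))*((-41 - I) + 0) = (-219 - 1*(-82))*((-41 - 1*(-77)) + 0) = (-219 + 82)*((-41 + 77) + 0) = -137*(36 + 0) = -137*36 = -4932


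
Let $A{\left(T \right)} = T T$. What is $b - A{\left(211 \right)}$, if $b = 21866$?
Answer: $-22655$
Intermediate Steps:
$A{\left(T \right)} = T^{2}$
$b - A{\left(211 \right)} = 21866 - 211^{2} = 21866 - 44521 = -22655$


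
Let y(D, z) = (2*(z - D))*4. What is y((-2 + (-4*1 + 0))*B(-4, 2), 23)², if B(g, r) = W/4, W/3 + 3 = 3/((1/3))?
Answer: 160000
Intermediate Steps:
W = 18 (W = -9 + 3*(3/((1/3))) = -9 + 3*(3/((1*(⅓)))) = -9 + 3*(3/(⅓)) = -9 + 3*(3*3) = -9 + 3*9 = -9 + 27 = 18)
B(g, r) = 9/2 (B(g, r) = 18/4 = 18*(¼) = 9/2)
y(D, z) = -8*D + 8*z (y(D, z) = (-2*D + 2*z)*4 = -8*D + 8*z)
y((-2 + (-4*1 + 0))*B(-4, 2), 23)² = (-8*(-2 + (-4*1 + 0))*9/2 + 8*23)² = (-8*(-2 + (-4 + 0))*9/2 + 184)² = (-8*(-2 - 4)*9/2 + 184)² = (-(-48)*9/2 + 184)² = (-8*(-27) + 184)² = (216 + 184)² = 400² = 160000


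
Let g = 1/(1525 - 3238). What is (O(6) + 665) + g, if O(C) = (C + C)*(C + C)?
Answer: 1385816/1713 ≈ 809.00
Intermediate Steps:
g = -1/1713 (g = 1/(-1713) = -1/1713 ≈ -0.00058377)
O(C) = 4*C² (O(C) = (2*C)*(2*C) = 4*C²)
(O(6) + 665) + g = (4*6² + 665) - 1/1713 = (4*36 + 665) - 1/1713 = (144 + 665) - 1/1713 = 809 - 1/1713 = 1385816/1713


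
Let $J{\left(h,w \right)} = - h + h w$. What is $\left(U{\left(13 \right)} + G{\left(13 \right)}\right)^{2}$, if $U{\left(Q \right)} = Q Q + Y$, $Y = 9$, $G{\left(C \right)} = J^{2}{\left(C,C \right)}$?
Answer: $600936196$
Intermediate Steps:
$G{\left(C \right)} = C^{2} \left(-1 + C\right)^{2}$ ($G{\left(C \right)} = \left(C \left(-1 + C\right)\right)^{2} = C^{2} \left(-1 + C\right)^{2}$)
$U{\left(Q \right)} = 9 + Q^{2}$ ($U{\left(Q \right)} = Q Q + 9 = Q^{2} + 9 = 9 + Q^{2}$)
$\left(U{\left(13 \right)} + G{\left(13 \right)}\right)^{2} = \left(\left(9 + 13^{2}\right) + 13^{2} \left(-1 + 13\right)^{2}\right)^{2} = \left(\left(9 + 169\right) + 169 \cdot 12^{2}\right)^{2} = \left(178 + 169 \cdot 144\right)^{2} = \left(178 + 24336\right)^{2} = 24514^{2} = 600936196$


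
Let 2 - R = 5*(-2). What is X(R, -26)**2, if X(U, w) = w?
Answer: 676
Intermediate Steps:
R = 12 (R = 2 - 5*(-2) = 2 - 1*(-10) = 2 + 10 = 12)
X(R, -26)**2 = (-26)**2 = 676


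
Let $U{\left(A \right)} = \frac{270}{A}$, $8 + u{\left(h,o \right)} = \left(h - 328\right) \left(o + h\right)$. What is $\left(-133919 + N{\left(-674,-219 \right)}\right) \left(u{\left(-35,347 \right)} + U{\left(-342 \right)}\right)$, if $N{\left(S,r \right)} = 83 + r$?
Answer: $\frac{288490515705}{19} \approx 1.5184 \cdot 10^{10}$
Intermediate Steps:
$u{\left(h,o \right)} = -8 + \left(-328 + h\right) \left(h + o\right)$ ($u{\left(h,o \right)} = -8 + \left(h - 328\right) \left(o + h\right) = -8 + \left(-328 + h\right) \left(h + o\right)$)
$\left(-133919 + N{\left(-674,-219 \right)}\right) \left(u{\left(-35,347 \right)} + U{\left(-342 \right)}\right) = \left(-133919 + \left(83 - 219\right)\right) \left(\left(-8 + \left(-35\right)^{2} - -11480 - 113816 - 12145\right) + \frac{270}{-342}\right) = \left(-133919 - 136\right) \left(\left(-8 + 1225 + 11480 - 113816 - 12145\right) + 270 \left(- \frac{1}{342}\right)\right) = - 134055 \left(-113264 - \frac{15}{19}\right) = \left(-134055\right) \left(- \frac{2152031}{19}\right) = \frac{288490515705}{19}$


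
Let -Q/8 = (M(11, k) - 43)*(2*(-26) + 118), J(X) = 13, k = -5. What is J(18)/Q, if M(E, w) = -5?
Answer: 13/25344 ≈ 0.00051294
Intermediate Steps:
Q = 25344 (Q = -8*(-5 - 43)*(2*(-26) + 118) = -(-384)*(-52 + 118) = -(-384)*66 = -8*(-3168) = 25344)
J(18)/Q = 13/25344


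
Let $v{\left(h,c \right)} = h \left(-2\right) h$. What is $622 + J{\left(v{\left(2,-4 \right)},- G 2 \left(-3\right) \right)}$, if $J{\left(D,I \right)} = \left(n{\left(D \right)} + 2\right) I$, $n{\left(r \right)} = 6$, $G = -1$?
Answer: $574$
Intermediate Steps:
$v{\left(h,c \right)} = - 2 h^{2}$ ($v{\left(h,c \right)} = - 2 h h = - 2 h^{2}$)
$J{\left(D,I \right)} = 8 I$ ($J{\left(D,I \right)} = \left(6 + 2\right) I = 8 I$)
$622 + J{\left(v{\left(2,-4 \right)},- G 2 \left(-3\right) \right)} = 622 + 8 \left(- \left(-1\right) 2 \left(-3\right)\right) = 622 + 8 \left(- \left(-2\right) \left(-3\right)\right) = 622 + 8 \left(\left(-1\right) 6\right) = 622 + 8 \left(-6\right) = 622 - 48 = 574$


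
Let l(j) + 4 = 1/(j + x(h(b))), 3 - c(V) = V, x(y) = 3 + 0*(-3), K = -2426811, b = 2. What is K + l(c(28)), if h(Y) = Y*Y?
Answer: -53389931/22 ≈ -2.4268e+6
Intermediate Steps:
h(Y) = Y²
x(y) = 3 (x(y) = 3 + 0 = 3)
c(V) = 3 - V
l(j) = -4 + 1/(3 + j) (l(j) = -4 + 1/(j + 3) = -4 + 1/(3 + j))
K + l(c(28)) = -2426811 + (-11 - 4*(3 - 1*28))/(3 + (3 - 1*28)) = -2426811 + (-11 - 4*(3 - 28))/(3 + (3 - 28)) = -2426811 + (-11 - 4*(-25))/(3 - 25) = -2426811 + (-11 + 100)/(-22) = -2426811 - 1/22*89 = -2426811 - 89/22 = -53389931/22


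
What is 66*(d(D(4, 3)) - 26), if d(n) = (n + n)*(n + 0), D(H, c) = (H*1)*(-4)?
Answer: 32076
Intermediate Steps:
D(H, c) = -4*H (D(H, c) = H*(-4) = -4*H)
d(n) = 2*n² (d(n) = (2*n)*n = 2*n²)
66*(d(D(4, 3)) - 26) = 66*(2*(-4*4)² - 26) = 66*(2*(-16)² - 26) = 66*(2*256 - 26) = 66*(512 - 26) = 66*486 = 32076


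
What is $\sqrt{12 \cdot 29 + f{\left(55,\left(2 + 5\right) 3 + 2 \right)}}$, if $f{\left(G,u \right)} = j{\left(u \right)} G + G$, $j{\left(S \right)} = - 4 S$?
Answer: $i \sqrt{4657} \approx 68.242 i$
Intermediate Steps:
$f{\left(G,u \right)} = G - 4 G u$ ($f{\left(G,u \right)} = - 4 u G + G = - 4 G u + G = G - 4 G u$)
$\sqrt{12 \cdot 29 + f{\left(55,\left(2 + 5\right) 3 + 2 \right)}} = \sqrt{12 \cdot 29 + 55 \left(1 - 4 \left(\left(2 + 5\right) 3 + 2\right)\right)} = \sqrt{348 + 55 \left(1 - 4 \left(7 \cdot 3 + 2\right)\right)} = \sqrt{348 + 55 \left(1 - 4 \left(21 + 2\right)\right)} = \sqrt{348 + 55 \left(1 - 92\right)} = \sqrt{348 + 55 \left(-91\right)} = \sqrt{348 - 5005} = \sqrt{-4657} = i \sqrt{4657}$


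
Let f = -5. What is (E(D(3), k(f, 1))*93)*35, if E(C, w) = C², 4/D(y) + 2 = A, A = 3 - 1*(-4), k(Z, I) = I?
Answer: 10416/5 ≈ 2083.2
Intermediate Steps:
A = 7 (A = 3 + 4 = 7)
D(y) = ⅘ (D(y) = 4/(-2 + 7) = 4/5 = 4*(⅕) = ⅘)
(E(D(3), k(f, 1))*93)*35 = ((⅘)²*93)*35 = ((16/25)*93)*35 = (1488/25)*35 = 10416/5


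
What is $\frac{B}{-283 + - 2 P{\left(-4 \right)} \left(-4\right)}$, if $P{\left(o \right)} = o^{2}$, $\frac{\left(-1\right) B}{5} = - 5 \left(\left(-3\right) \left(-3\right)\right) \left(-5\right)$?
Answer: $\frac{225}{31} \approx 7.2581$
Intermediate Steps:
$B = -1125$ ($B = - 5 - 5 \left(\left(-3\right) \left(-3\right)\right) \left(-5\right) = - 5 \left(-5\right) 9 \left(-5\right) = - 5 \left(\left(-45\right) \left(-5\right)\right) = \left(-5\right) 225 = -1125$)
$\frac{B}{-283 + - 2 P{\left(-4 \right)} \left(-4\right)} = - \frac{1125}{-283 + - 2 \left(-4\right)^{2} \left(-4\right)} = - \frac{1125}{-283 + \left(-2\right) 16 \left(-4\right)} = - \frac{1125}{-283 - -128} = - \frac{1125}{-283 + 128} = - \frac{1125}{-155} = \left(-1125\right) \left(- \frac{1}{155}\right) = \frac{225}{31}$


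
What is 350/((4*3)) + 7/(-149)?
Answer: 26033/894 ≈ 29.120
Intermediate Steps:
350/((4*3)) + 7/(-149) = 350/12 + 7*(-1/149) = 350*(1/12) - 7/149 = 175/6 - 7/149 = 26033/894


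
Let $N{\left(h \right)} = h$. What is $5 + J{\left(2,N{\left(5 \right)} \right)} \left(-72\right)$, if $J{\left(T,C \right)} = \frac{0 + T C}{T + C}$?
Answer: $- \frac{685}{7} \approx -97.857$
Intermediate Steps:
$J{\left(T,C \right)} = \frac{C T}{C + T}$ ($J{\left(T,C \right)} = \frac{0 + C T}{C + T} = \frac{C T}{C + T}$)
$5 + J{\left(2,N{\left(5 \right)} \right)} \left(-72\right) = 5 + 5 \cdot 2 \frac{1}{5 + 2} \left(-72\right) = 5 + 5 \cdot 2 \cdot \frac{1}{7} \left(-72\right) = 5 + \frac{10}{7} \left(-72\right) = 5 - \frac{720}{7} = - \frac{685}{7}$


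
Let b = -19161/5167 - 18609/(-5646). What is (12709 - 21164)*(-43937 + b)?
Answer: 3612485968220445/9724294 ≈ 3.7149e+8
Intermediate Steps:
b = -4010101/9724294 (b = -19161*1/5167 - 18609*(-1/5646) = -19161/5167 + 6203/1882 = -4010101/9724294 ≈ -0.41238)
(12709 - 21164)*(-43937 + b) = (12709 - 21164)*(-43937 - 4010101/9724294) = -8455*(-427260315579/9724294) = 3612485968220445/9724294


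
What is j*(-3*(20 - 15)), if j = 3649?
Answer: -54735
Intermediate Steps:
j*(-3*(20 - 15)) = 3649*(-3*(20 - 15)) = 3649*(-3*5) = 3649*(-15) = -54735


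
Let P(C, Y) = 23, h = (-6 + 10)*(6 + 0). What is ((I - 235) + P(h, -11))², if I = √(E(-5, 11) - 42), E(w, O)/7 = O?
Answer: (212 - √35)² ≈ 42471.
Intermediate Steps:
E(w, O) = 7*O
h = 24 (h = 4*6 = 24)
I = √35 (I = √(7*11 - 42) = √(77 - 42) = √35 ≈ 5.9161)
((I - 235) + P(h, -11))² = ((√35 - 235) + 23)² = ((-235 + √35) + 23)² = (-212 + √35)²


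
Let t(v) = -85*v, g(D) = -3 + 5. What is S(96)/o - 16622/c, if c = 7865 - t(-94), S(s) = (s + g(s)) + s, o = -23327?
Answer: 387717144/2915875 ≈ 132.97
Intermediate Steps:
g(D) = 2
S(s) = 2 + 2*s (S(s) = (s + 2) + s = (2 + s) + s = 2 + 2*s)
c = -125 (c = 7865 - (-85)*(-94) = 7865 - 1*7990 = 7865 - 7990 = -125)
S(96)/o - 16622/c = (2 + 2*96)/(-23327) - 16622/(-125) = (2 + 192)*(-1/23327) - 16622*(-1/125) = 194*(-1/23327) + 16622/125 = -194/23327 + 16622/125 = 387717144/2915875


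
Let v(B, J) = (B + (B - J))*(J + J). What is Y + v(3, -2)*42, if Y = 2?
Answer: -1342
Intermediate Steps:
v(B, J) = 2*J*(-J + 2*B) (v(B, J) = (-J + 2*B)*(2*J) = 2*J*(-J + 2*B))
Y + v(3, -2)*42 = 2 + (2*(-2)*(-1*(-2) + 2*3))*42 = 2 + (2*(-2)*(2 + 6))*42 = 2 + (2*(-2)*8)*42 = 2 - 32*42 = 2 - 1344 = -1342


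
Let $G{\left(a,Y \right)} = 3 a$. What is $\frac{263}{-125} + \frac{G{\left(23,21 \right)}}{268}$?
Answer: $- \frac{61859}{33500} \approx -1.8465$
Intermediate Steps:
$\frac{263}{-125} + \frac{G{\left(23,21 \right)}}{268} = \frac{263}{-125} + \frac{3 \cdot 23}{268} = 263 \left(- \frac{1}{125}\right) + 69 \cdot \frac{1}{268} = - \frac{263}{125} + \frac{69}{268} = - \frac{61859}{33500}$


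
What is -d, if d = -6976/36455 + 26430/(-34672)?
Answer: 602688761/631983880 ≈ 0.95365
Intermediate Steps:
d = -602688761/631983880 (d = -6976*1/36455 + 26430*(-1/34672) = -6976/36455 - 13215/17336 = -602688761/631983880 ≈ -0.95365)
-d = -1*(-602688761/631983880) = 602688761/631983880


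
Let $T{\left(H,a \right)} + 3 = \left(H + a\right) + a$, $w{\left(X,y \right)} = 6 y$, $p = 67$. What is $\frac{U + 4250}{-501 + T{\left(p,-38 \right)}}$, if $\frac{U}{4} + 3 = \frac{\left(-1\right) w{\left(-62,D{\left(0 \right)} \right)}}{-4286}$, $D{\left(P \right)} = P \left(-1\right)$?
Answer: $- \frac{4238}{513} \approx -8.2612$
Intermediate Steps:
$D{\left(P \right)} = - P$
$T{\left(H,a \right)} = -3 + H + 2 a$ ($T{\left(H,a \right)} = -3 + \left(\left(H + a\right) + a\right) = -3 + \left(H + 2 a\right) = -3 + H + 2 a$)
$U = -12$ ($U = -12 + 4 \frac{\left(-1\right) 6 \left(\left(-1\right) 0\right)}{-4286} = -12 + 4 - 6 \cdot 0 \left(- \frac{1}{4286}\right) = -12 + 4 \left(-1\right) 0 \left(- \frac{1}{4286}\right) = -12 + 4 \cdot 0 \left(- \frac{1}{4286}\right) = -12 + 4 \cdot 0 = -12 + 0 = -12$)
$\frac{U + 4250}{-501 + T{\left(p,-38 \right)}} = \frac{-12 + 4250}{-501 + \left(-3 + 67 + 2 \left(-38\right)\right)} = \frac{4238}{-501 - 12} = \frac{4238}{-513} = 4238 \left(- \frac{1}{513}\right) = - \frac{4238}{513}$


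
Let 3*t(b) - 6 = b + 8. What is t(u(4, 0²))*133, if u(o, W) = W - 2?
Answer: 532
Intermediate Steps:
u(o, W) = -2 + W
t(b) = 14/3 + b/3 (t(b) = 2 + (b + 8)/3 = 2 + (8 + b)/3 = 2 + (8/3 + b/3) = 14/3 + b/3)
t(u(4, 0²))*133 = (14/3 + (-2 + 0²)/3)*133 = (14/3 + (-2 + 0)/3)*133 = (14/3 + (⅓)*(-2))*133 = (14/3 - ⅔)*133 = 4*133 = 532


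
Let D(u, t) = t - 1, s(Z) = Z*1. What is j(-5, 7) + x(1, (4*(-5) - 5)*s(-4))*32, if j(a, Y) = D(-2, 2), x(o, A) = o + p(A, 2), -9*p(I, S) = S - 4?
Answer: 361/9 ≈ 40.111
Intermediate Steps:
p(I, S) = 4/9 - S/9 (p(I, S) = -(S - 4)/9 = -(-4 + S)/9 = 4/9 - S/9)
s(Z) = Z
D(u, t) = -1 + t
x(o, A) = 2/9 + o (x(o, A) = o + (4/9 - 1/9*2) = o + (4/9 - 2/9) = o + 2/9 = 2/9 + o)
j(a, Y) = 1 (j(a, Y) = -1 + 2 = 1)
j(-5, 7) + x(1, (4*(-5) - 5)*s(-4))*32 = 1 + (2/9 + 1)*32 = 1 + (11/9)*32 = 1 + 352/9 = 361/9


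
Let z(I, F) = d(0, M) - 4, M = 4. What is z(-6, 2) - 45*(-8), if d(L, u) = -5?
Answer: 351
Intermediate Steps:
z(I, F) = -9 (z(I, F) = -5 - 4 = -9)
z(-6, 2) - 45*(-8) = -9 - 45*(-8) = -9 + 360 = 351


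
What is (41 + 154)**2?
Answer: 38025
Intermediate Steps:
(41 + 154)**2 = 195**2 = 38025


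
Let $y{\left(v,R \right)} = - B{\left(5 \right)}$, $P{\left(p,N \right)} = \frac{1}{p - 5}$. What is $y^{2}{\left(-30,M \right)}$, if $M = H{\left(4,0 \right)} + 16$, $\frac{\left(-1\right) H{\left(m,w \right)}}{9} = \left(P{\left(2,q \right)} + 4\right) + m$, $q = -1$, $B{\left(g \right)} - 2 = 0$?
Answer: $4$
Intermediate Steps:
$B{\left(g \right)} = 2$ ($B{\left(g \right)} = 2 + 0 = 2$)
$P{\left(p,N \right)} = \frac{1}{-5 + p}$
$H{\left(m,w \right)} = -33 - 9 m$ ($H{\left(m,w \right)} = - 9 \left(\left(\frac{1}{-5 + 2} + 4\right) + m\right) = - 9 \left(\left(\frac{1}{-3} + 4\right) + m\right) = - 9 \left(\left(- \frac{1}{3} + 4\right) + m\right) = - 9 \left(\frac{11}{3} + m\right) = -33 - 9 m$)
$M = -53$ ($M = \left(-33 - 36\right) + 16 = -69 + 16 = -53$)
$y{\left(v,R \right)} = -2$ ($y{\left(v,R \right)} = \left(-1\right) 2 = -2$)
$y^{2}{\left(-30,M \right)} = \left(-2\right)^{2} = 4$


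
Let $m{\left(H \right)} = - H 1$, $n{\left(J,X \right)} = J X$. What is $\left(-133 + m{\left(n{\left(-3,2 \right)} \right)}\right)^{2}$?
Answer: $16129$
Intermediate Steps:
$m{\left(H \right)} = - H$
$\left(-133 + m{\left(n{\left(-3,2 \right)} \right)}\right)^{2} = \left(-133 - \left(-3\right) 2\right)^{2} = \left(-133 - -6\right)^{2} = \left(-133 + 6\right)^{2} = \left(-127\right)^{2} = 16129$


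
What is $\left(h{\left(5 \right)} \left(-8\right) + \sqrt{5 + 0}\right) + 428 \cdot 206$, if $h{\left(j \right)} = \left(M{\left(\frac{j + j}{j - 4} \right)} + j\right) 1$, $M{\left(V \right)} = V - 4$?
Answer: $88080 + \sqrt{5} \approx 88082.0$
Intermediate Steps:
$M{\left(V \right)} = -4 + V$ ($M{\left(V \right)} = V - 4 = -4 + V$)
$h{\left(j \right)} = -4 + j + \frac{2 j}{-4 + j}$ ($h{\left(j \right)} = \left(\left(-4 + \frac{j + j}{j - 4}\right) + j\right) 1 = \left(\left(-4 + \frac{2 j}{-4 + j}\right) + j\right) 1 = \left(-4 + j + \frac{2 j}{-4 + j}\right) 1 = -4 + j + \frac{2 j}{-4 + j}$)
$\left(h{\left(5 \right)} \left(-8\right) + \sqrt{5 + 0}\right) + 428 \cdot 206 = \left(\left(-4 + 5 + 2 \cdot 5 \frac{1}{-4 + 5}\right) \left(-8\right) + \sqrt{5 + 0}\right) + 428 \cdot 206 = \left(\left(-4 + 5 + 2 \cdot 5 \cdot 1^{-1}\right) \left(-8\right) + \sqrt{5}\right) + 88168 = \left(\left(-4 + 5 + 2 \cdot 5 \cdot 1\right) \left(-8\right) + \sqrt{5}\right) + 88168 = \left(\left(-4 + 5 + 10\right) \left(-8\right) + \sqrt{5}\right) + 88168 = \left(11 \left(-8\right) + \sqrt{5}\right) + 88168 = \left(-88 + \sqrt{5}\right) + 88168 = 88080 + \sqrt{5}$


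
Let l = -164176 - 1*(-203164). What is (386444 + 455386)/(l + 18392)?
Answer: 84183/5738 ≈ 14.671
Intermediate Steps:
l = 38988 (l = -164176 + 203164 = 38988)
(386444 + 455386)/(l + 18392) = (386444 + 455386)/(38988 + 18392) = 841830/57380 = 841830*(1/57380) = 84183/5738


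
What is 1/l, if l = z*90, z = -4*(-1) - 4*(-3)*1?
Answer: 1/1440 ≈ 0.00069444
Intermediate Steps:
z = 16 (z = 4 + 12*1 = 4 + 12 = 16)
l = 1440 (l = 16*90 = 1440)
1/l = 1/1440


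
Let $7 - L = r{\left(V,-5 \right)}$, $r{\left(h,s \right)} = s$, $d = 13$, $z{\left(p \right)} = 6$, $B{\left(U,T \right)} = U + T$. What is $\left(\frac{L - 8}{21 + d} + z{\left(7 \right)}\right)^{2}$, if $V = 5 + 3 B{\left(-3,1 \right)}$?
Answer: $\frac{10816}{289} \approx 37.426$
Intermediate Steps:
$B{\left(U,T \right)} = T + U$
$V = -1$ ($V = 5 + 3 \left(1 - 3\right) = 5 + 3 \left(-2\right) = 5 - 6 = -1$)
$L = 12$ ($L = 7 - -5 = 7 + 5 = 12$)
$\left(\frac{L - 8}{21 + d} + z{\left(7 \right)}\right)^{2} = \left(\frac{12 - 8}{21 + 13} + 6\right)^{2} = \left(\frac{4}{34} + 6\right)^{2} = \left(4 \cdot \frac{1}{34} + 6\right)^{2} = \left(\frac{2}{17} + 6\right)^{2} = \left(\frac{104}{17}\right)^{2} = \frac{10816}{289}$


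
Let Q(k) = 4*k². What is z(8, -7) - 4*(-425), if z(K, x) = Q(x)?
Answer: 1896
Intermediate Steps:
z(K, x) = 4*x²
z(8, -7) - 4*(-425) = 4*(-7)² - 4*(-425) = 4*49 + 1700 = 196 + 1700 = 1896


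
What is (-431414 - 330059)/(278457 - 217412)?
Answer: -761473/61045 ≈ -12.474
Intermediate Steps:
(-431414 - 330059)/(278457 - 217412) = -761473/61045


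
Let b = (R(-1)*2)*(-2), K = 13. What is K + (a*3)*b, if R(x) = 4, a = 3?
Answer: -131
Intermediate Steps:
b = -16 (b = (4*2)*(-2) = 8*(-2) = -16)
K + (a*3)*b = 13 + (3*3)*(-16) = 13 + 9*(-16) = 13 - 144 = -131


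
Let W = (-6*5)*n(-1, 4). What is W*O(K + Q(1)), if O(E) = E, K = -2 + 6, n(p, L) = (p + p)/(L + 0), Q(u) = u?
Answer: 75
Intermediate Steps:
n(p, L) = 2*p/L (n(p, L) = (2*p)/L = 2*p/L)
K = 4
W = 15 (W = (-6*5)*(2*(-1)/4) = -60*(-1)/4 = -30*(-½) = 15)
W*O(K + Q(1)) = 15*(4 + 1) = 15*5 = 75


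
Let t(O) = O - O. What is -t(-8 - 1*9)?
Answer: 0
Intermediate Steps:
t(O) = 0
-t(-8 - 1*9) = -1*0 = 0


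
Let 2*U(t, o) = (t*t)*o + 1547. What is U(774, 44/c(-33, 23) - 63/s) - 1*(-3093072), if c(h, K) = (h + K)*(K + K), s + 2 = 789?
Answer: 550490467403/181010 ≈ 3.0412e+6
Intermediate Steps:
s = 787 (s = -2 + 789 = 787)
c(h, K) = 2*K*(K + h) (c(h, K) = (K + h)*(2*K) = 2*K*(K + h))
U(t, o) = 1547/2 + o*t**2/2 (U(t, o) = ((t*t)*o + 1547)/2 = (t**2*o + 1547)/2 = (o*t**2 + 1547)/2 = (1547 + o*t**2)/2 = 1547/2 + o*t**2/2)
U(774, 44/c(-33, 23) - 63/s) - 1*(-3093072) = (1547/2 + (1/2)*(44/((2*23*(23 - 33))) - 63/787)*774**2) - 1*(-3093072) = (1547/2 + (1/2)*(44/((2*23*(-10))) - 63*1/787)*599076) + 3093072 = (1547/2 + (1/2)*(44/(-460) - 63/787)*599076) + 3093072 = (1547/2 + (1/2)*(44*(-1/460) - 63/787)*599076) + 3093072 = (1547/2 + (1/2)*(-11/115 - 63/787)*599076) + 3093072 = (1547/2 + (1/2)*(-15902/90505)*599076) + 3093072 = (1547/2 - 4763253276/90505) + 3093072 = -9386495317/181010 + 3093072 = 550490467403/181010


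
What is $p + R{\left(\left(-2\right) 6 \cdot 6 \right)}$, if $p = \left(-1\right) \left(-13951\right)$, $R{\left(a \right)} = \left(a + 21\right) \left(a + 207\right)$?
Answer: $7066$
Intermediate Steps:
$R{\left(a \right)} = \left(21 + a\right) \left(207 + a\right)$
$p = 13951$
$p + R{\left(\left(-2\right) 6 \cdot 6 \right)} = 13951 + \left(4347 + \left(\left(-2\right) 6 \cdot 6\right)^{2} + 228 \left(-2\right) 6 \cdot 6\right) = 13951 + \left(4347 + \left(\left(-12\right) 6\right)^{2} + 228 \left(\left(-12\right) 6\right)\right) = 13951 + \left(4347 + \left(-72\right)^{2} + 228 \left(-72\right)\right) = 13951 + \left(4347 + 5184 - 16416\right) = 13951 - 6885 = 7066$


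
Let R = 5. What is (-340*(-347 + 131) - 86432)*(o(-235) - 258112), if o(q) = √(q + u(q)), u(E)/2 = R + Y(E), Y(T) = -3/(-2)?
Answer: 3353391104 - 12992*I*√222 ≈ 3.3534e+9 - 1.9358e+5*I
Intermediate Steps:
Y(T) = 3/2 (Y(T) = -3*(-½) = 3/2)
u(E) = 13 (u(E) = 2*(5 + 3/2) = 2*(13/2) = 13)
o(q) = √(13 + q) (o(q) = √(q + 13) = √(13 + q))
(-340*(-347 + 131) - 86432)*(o(-235) - 258112) = (-340*(-347 + 131) - 86432)*(√(13 - 235) - 258112) = (-340*(-216) - 86432)*(√(-222) - 258112) = (73440 - 86432)*(I*√222 - 258112) = -12992*(-258112 + I*√222) = 3353391104 - 12992*I*√222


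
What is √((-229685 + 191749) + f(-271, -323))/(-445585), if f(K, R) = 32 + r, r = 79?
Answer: -I*√1513/89117 ≈ -0.00043647*I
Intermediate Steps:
f(K, R) = 111 (f(K, R) = 32 + 79 = 111)
√((-229685 + 191749) + f(-271, -323))/(-445585) = √((-229685 + 191749) + 111)/(-445585) = √(-37936 + 111)*(-1/445585) = √(-37825)*(-1/445585) = (5*I*√1513)*(-1/445585) = -I*√1513/89117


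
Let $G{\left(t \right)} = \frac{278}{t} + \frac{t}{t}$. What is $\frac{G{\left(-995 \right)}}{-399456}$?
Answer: $- \frac{239}{132486240} \approx -1.804 \cdot 10^{-6}$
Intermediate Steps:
$G{\left(t \right)} = 1 + \frac{278}{t}$ ($G{\left(t \right)} = \frac{278}{t} + 1 = 1 + \frac{278}{t}$)
$\frac{G{\left(-995 \right)}}{-399456} = \frac{\frac{1}{-995} \left(278 - 995\right)}{-399456} = \left(- \frac{1}{995}\right) \left(-717\right) \left(- \frac{1}{399456}\right) = \frac{717}{995} \left(- \frac{1}{399456}\right) = - \frac{239}{132486240}$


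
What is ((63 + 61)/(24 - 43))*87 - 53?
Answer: -11795/19 ≈ -620.79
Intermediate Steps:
((63 + 61)/(24 - 43))*87 - 53 = (124/(-19))*87 - 53 = (124*(-1/19))*87 - 53 = -124/19*87 - 53 = -10788/19 - 53 = -11795/19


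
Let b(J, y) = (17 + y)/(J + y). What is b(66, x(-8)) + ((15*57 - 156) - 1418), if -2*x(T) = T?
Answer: -7187/10 ≈ -718.70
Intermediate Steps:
x(T) = -T/2
b(J, y) = (17 + y)/(J + y)
b(66, x(-8)) + ((15*57 - 156) - 1418) = (17 - ½*(-8))/(66 - ½*(-8)) + ((15*57 - 156) - 1418) = (17 + 4)/(66 + 4) + ((855 - 156) - 1418) = 21/70 + (699 - 1418) = (1/70)*21 - 719 = 3/10 - 719 = -7187/10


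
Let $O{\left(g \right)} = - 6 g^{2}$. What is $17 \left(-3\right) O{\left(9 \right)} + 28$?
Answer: $24814$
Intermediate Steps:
$17 \left(-3\right) O{\left(9 \right)} + 28 = 17 \left(-3\right) \left(- 6 \cdot 9^{2}\right) + 28 = - 51 \left(\left(-6\right) 81\right) + 28 = \left(-51\right) \left(-486\right) + 28 = 24786 + 28 = 24814$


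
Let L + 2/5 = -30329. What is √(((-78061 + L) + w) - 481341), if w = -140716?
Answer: 19*I*√50585/5 ≈ 854.66*I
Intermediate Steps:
L = -151647/5 (L = -⅖ - 30329 = -151647/5 ≈ -30329.)
√(((-78061 + L) + w) - 481341) = √(((-78061 - 151647/5) - 140716) - 481341) = √((-541952/5 - 140716) - 481341) = √(-1245532/5 - 481341) = √(-3652237/5) = 19*I*√50585/5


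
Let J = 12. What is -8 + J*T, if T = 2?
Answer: 16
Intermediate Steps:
-8 + J*T = -8 + 12*2 = -8 + 24 = 16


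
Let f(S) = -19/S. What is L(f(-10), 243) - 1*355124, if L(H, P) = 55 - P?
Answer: -355312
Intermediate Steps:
L(f(-10), 243) - 1*355124 = (55 - 1*243) - 1*355124 = (55 - 243) - 355124 = -188 - 355124 = -355312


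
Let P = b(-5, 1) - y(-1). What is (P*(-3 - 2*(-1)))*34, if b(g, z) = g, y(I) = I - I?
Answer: 170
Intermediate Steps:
y(I) = 0
P = -5 (P = -5 - 1*0 = -5 + 0 = -5)
(P*(-3 - 2*(-1)))*34 = -5*(-3 - 2*(-1))*34 = -5*(-3 + 2)*34 = -5*(-1)*34 = 5*34 = 170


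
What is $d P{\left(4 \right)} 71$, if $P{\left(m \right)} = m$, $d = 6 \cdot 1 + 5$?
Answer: $3124$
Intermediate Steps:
$d = 11$ ($d = 6 + 5 = 11$)
$d P{\left(4 \right)} 71 = 11 \cdot 4 \cdot 71 = 44 \cdot 71 = 3124$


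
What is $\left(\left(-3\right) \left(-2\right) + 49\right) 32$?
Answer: $1760$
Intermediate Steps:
$\left(\left(-3\right) \left(-2\right) + 49\right) 32 = \left(6 + 49\right) 32 = 55 \cdot 32 = 1760$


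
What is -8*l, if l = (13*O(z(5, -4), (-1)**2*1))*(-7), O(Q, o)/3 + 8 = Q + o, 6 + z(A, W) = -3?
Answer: -34944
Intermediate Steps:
z(A, W) = -9 (z(A, W) = -6 - 3 = -9)
O(Q, o) = -24 + 3*Q + 3*o (O(Q, o) = -24 + 3*(Q + o) = -24 + (3*Q + 3*o) = -24 + 3*Q + 3*o)
l = 4368 (l = (13*(-24 + 3*(-9) + 3*((-1)**2*1)))*(-7) = (13*(-24 - 27 + 3*(1*1)))*(-7) = (13*(-24 - 27 + 3*1))*(-7) = (13*(-24 - 27 + 3))*(-7) = (13*(-48))*(-7) = -624*(-7) = 4368)
-8*l = -8*4368 = -34944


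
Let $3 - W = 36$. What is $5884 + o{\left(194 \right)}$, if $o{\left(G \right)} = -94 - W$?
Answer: $5823$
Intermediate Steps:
$W = -33$ ($W = 3 - 36 = -33$)
$o{\left(G \right)} = -61$ ($o{\left(G \right)} = -94 - -33 = -94 + 33 = -61$)
$5884 + o{\left(194 \right)} = 5884 - 61 = 5823$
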